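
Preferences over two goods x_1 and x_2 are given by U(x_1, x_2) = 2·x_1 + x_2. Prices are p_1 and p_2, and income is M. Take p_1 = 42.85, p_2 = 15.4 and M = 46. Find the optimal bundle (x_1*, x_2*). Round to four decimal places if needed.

Perfect substitutes: compare marginal utility per dollar. 2/p_1 vs 1/p_2 → 0.0467 vs 0.0649.
x_2 gives more utility per dollar, so spend all income on x_2: x_2* = M/p_2, x_1* = 0.
Numerically: x_1* = 0, x_2* = 2.987.

x_1* = 0, x_2* = 2.987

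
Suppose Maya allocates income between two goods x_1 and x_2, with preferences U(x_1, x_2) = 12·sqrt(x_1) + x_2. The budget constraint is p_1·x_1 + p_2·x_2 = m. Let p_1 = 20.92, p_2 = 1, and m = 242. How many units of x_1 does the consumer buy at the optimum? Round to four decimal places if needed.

x_1* = 0.0823

Utility is quasi-linear in x_2; the FOC for x_1 is 6/√x_1 = p_1/p_2.
Solve: √x_1 = 6·p_2/p_1, so x_1*(p_1,p_2) = (6·p_2/p_1)², and x_2* = (m − p_1·x_1*)/p_2.
Plugging in: x_1* = (6·1/20.92)² = 0.0823.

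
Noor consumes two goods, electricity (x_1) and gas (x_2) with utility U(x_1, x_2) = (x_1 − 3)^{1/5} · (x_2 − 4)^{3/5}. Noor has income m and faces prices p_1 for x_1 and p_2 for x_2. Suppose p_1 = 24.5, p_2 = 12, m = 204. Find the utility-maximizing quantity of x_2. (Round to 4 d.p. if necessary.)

Substituting into the budget: x_1* = 3 + 0.25·(m − 3·p_1 − 4·p_2)/p_1, and x_2* = 4 + 0.75·(…)/p_2.
Discretionary income = 204 − 3·24.5 − 4·12 = 82.5; x_2* = 4 + 0.75·82.5/12 = 9.1562.

x_2* = 9.1562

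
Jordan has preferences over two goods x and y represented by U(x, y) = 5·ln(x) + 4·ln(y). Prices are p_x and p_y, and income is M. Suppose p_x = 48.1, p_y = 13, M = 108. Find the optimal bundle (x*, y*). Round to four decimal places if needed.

x* = 1.2474, y* = 3.6923

Tangency: MRS = (5/4)·y/x = p_x/p_y.
Rearranging, p_y·y = (4/5)·p_x·x. Substituting into the budget gives p_x·x·(1 + (4/5)) = M.
Demand: x*(p_x,p_y,M) = 5/9·M/p_x and y* = 4/9·M/p_y.
At p_x=48.1, p_y=13, M=108: x* = 5/9·108/48.1 = 1.2474, y* = 3.6923.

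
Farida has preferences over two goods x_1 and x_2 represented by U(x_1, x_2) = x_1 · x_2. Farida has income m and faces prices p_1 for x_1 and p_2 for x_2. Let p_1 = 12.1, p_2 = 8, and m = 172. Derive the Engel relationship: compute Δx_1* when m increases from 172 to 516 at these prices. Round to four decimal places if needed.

Δx_1* = 14.2149

Tangency: MRS = x_2/x_1 = p_1/p_2.
Rearranging, p_2·x_2 = p_1·x_1. Substituting into the budget gives p_1·x_1·(1 + 1) = m.
Demand: x_1*(p_1,p_2,m) = 0.5·m/p_1 and x_2* = 0.5·m/p_2.
At p_1=12.1, p_2=8, m=172: x_1* = 0.5·172/12.1 = 7.1074.
At m' = 516: x_1* = 21.3223. Change: 21.3223 − 7.1074 = 14.2149.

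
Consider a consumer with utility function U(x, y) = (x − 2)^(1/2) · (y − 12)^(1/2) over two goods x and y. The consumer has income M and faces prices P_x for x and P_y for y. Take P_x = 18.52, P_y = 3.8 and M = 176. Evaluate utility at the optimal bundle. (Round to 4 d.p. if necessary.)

V = 5.5644

MRS = (y−12)/(x−2). Tangency with P_x/P_y gives y−12 = (P_x/P_y)·(x−2).
Substituting into the budget: x* = 2 + 0.5·(M − 2·P_x − 12·P_y)/P_x, and y* = 12 + 0.5·(…)/P_y.
Discretionary income = 176 − 2·18.52 − 12·3.8 = 93.36; x* = 2 + 0.5·93.36/18.52 = 4.5205; y* = 12 + 0.5·93.36/3.8 = 24.2842.
Utility at the optimum: U(4.5205, 24.2842) = 5.5644.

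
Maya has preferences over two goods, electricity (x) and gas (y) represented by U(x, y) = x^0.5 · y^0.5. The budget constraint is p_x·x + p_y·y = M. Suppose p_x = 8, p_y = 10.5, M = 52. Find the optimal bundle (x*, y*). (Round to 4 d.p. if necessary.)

x* = 3.25, y* = 2.4762

Tangency: MRS = y/x = p_x/p_y.
Rearranging, p_y·y = p_x·x. Substituting into the budget gives p_x·x·(1 + 1) = M.
Demand: x*(p_x,p_y,M) = 0.5·M/p_x and y* = 0.5·M/p_y.
At p_x=8, p_y=10.5, M=52: x* = 0.5·52/8 = 3.25, y* = 2.4762.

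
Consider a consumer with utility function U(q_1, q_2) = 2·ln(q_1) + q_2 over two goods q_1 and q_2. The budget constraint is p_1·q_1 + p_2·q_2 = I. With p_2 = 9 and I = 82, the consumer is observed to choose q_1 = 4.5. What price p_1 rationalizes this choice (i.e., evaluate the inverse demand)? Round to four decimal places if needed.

p_1 = 4

MU_q_1 = 2/q_1, MU_q_2 = 1. Tangency: 2/q_1 = p_1/p_2.
So q_1*(p_1,p_2) = 2·p_2/p_1, independent of income; and q_2* = (I − 2·p_2)/p_2.
Set q_1* = 4.5 in the demand function and solve for p_1: p_1 = 4.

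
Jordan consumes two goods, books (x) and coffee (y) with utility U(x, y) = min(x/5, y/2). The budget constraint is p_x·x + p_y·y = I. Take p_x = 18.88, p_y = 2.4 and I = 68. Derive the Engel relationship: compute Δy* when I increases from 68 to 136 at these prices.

Demand: x*(p_x,p_y,I) = 5·I/(5·p_x + 2·p_y), y* = 2·I/(5·p_x + 2·p_y).
Here 5·18.88 + 2·2.4 = 99.2, giving y* = 1.371.
At I' = 136: y* = 2.7419. Change: 2.7419 − 1.371 = 1.371.

Δy* = 1.371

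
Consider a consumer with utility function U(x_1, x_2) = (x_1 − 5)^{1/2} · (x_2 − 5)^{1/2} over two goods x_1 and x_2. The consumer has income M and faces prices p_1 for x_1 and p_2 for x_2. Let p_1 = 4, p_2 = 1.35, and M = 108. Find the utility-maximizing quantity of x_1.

This is Cobb-Douglas in (x_1−5, x_2−5): tangency gives 0.5·p_2·(x_2−5) = 0.5·p_1·(x_1−5).
After buying the subsistence bundle (5, 5), a share 0.5 of the remaining income goes to x_1: x_1* = 5 + 0.5·(M − 5p_1 − 5p_2)/p_1.
Discretionary income = 108 − 5·4 − 5·1.35 = 81.25; x_1* = 5 + 0.5·81.25/4 = 15.1562.

x_1* = 15.1562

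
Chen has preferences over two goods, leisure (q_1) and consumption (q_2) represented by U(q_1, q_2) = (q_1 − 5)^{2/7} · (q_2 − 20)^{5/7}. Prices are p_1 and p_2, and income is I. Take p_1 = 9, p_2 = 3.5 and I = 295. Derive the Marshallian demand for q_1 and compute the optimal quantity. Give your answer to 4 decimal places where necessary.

Let q_1' = q_1−5, q_2' = q_2−20. MRS = (2/5)·q_2'/q_1' = p_1/p_2.
Substituting into the budget: q_1* = 5 + 2/7·(I − 5·p_1 − 20·p_2)/p_1, and q_2* = 20 + 5/7·(…)/p_2.
Discretionary income = 295 − 5·9 − 20·3.5 = 180; q_1* = 5 + 2/7·180/9 = 10.7143.

q_1* = 10.7143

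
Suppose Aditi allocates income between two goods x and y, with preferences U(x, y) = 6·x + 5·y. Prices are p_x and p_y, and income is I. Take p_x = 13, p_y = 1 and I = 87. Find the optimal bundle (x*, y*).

x* = 0, y* = 87

Linear utility — the consumer picks whichever good has higher MU/price: 6/13 = 0.4615 vs 5/1 = 5.
y gives more utility per dollar, so spend all income on y: y* = I/p_y, x* = 0.
Numerically: x* = 0, y* = 87.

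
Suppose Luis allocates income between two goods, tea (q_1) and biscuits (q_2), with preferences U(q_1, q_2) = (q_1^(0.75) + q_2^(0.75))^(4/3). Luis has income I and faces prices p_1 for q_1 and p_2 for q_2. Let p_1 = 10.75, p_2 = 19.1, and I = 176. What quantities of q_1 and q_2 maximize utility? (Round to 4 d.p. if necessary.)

MU_q_1 ∝ q_1^(-0.25), MU_q_2 ∝ q_2^(-0.25), so MRS = (q_2/q_1)^(0.25) = p_1/p_2.
Hence q_2/q_1 = (p_1/p_2)^(1/(0.25)), i.e. raised to the 4 power.
With the ratio pinned down, the budget gives q_1* = I/(p_1 + p_2·(q_2/q_1)) and q_2* = (q_2/q_1)·q_1*.
Numerically q_2/q_1 = 0.100346, so q_1* = 176/(10.75 + 19.1·0.100346) = 13.8948 and q_2* = 0.100346·13.8948 = 1.3943.

q_1* = 13.8948, q_2* = 1.3943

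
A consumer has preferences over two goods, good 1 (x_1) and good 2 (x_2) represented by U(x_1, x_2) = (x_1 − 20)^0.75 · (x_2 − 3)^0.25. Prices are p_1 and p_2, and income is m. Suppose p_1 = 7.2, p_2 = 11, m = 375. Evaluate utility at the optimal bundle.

MRS = 3·(x_2−3)/(x_1−20). Tangency with p_1/p_2 gives x_2−3 = (1/3)·(p_1/p_2)·(x_1−20).
After buying the subsistence bundle (20, 3), a share 0.75 of the remaining income goes to x_1: x_1* = 20 + 0.75·(m − 20p_1 − 3p_2)/p_1.
Discretionary income = 375 − 20·7.2 − 3·11 = 198; x_1* = 20 + 0.75·198/7.2 = 40.625; x_2* = 3 + 0.25·198/11 = 7.5.
Utility at the optimum: U(40.625, 7.5) = 14.0961.

V = 14.0961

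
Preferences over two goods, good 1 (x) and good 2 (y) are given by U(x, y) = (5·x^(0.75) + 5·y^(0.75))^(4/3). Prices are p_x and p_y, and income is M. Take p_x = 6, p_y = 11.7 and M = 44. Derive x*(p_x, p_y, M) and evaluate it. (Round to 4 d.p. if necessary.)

x* = 6.4619

From the CES first-order condition, (y/x)^(0.25) = p_x/p_y.
Solve for the ratio: y/x = [p_x/p_y]^(4).
With the ratio pinned down, the budget gives x* = M/(p_x + p_y·(y/x)) and y* = (y/x)·x*.
Numerically y/x = 0.069161, so x* = 44/(6 + 11.7·0.069161) = 6.4619.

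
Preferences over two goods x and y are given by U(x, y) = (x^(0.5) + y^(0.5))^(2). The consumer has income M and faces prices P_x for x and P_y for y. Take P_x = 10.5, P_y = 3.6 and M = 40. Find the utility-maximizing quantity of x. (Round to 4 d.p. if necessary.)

MRS = MU_x/MU_y = (y/x)^(0.5). Set equal to P_x/P_y.
Hence y/x = (P_x/P_y)^(1/(0.5)), i.e. raised to the 2 power.
Substitute y = (y/x)·x into the budget: x* = M/(P_x + P_y·(y/x)).
Numerically y/x = 8.506944, so x* = 40/(10.5 + 3.6·8.506944) = 0.9726.

x* = 0.9726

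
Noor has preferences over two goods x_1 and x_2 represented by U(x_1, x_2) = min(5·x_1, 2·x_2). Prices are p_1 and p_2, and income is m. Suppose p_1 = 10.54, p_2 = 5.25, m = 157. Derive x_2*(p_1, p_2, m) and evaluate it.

With perfect complements, no substitution: consume in ratio x_1:x_2 = 2:5.
Budget: p_1·x_1 + p_2·(5/2)·x_1 = m, so (2·p_1 + 5·p_2)·x_1 = 2·m.
Demand: x_1*(p_1,p_2,m) = 2·m/(2·p_1 + 5·p_2), x_2* = 5·m/(2·p_1 + 5·p_2).
Here 2·10.54 + 5·5.25 = 47.33, giving x_2* = 16.5857.

x_2* = 16.5857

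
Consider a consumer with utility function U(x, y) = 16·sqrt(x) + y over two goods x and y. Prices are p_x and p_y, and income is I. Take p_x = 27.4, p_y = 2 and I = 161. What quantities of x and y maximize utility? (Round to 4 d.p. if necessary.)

x* = 0.341, y* = 75.8285

MU_x = 8/√x, MU_y = 1. Tangency: 8/√x = p_x/p_y.
Solve: √x = 8·p_y/p_x, so x*(p_x,p_y) = (8·p_y/p_x)², and y* = (I − p_x·x*)/p_y.
Plugging in: x* = (8·2/27.4)² = 0.341, y* = 75.8285.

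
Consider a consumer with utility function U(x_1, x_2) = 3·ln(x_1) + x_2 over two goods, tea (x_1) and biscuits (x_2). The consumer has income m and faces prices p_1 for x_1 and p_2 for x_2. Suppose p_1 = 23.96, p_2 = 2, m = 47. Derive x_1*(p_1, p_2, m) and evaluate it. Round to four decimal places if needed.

x_1* = 0.2504

Set MRS = p_1/p_2: (3/x_1)/1 = p_1/p_2.
So x_1*(p_1,p_2) = 3·p_2/p_1, independent of income; and x_2* = (m − 3·p_2)/p_2.
At the given prices: x_1* = 3·2/23.96 = 0.2504.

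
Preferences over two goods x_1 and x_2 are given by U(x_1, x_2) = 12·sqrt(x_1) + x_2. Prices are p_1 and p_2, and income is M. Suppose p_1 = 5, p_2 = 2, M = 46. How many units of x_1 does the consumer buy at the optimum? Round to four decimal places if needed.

x_1* = 5.76

Utility is quasi-linear in x_2; the FOC for x_1 is 6/√x_1 = p_1/p_2.
Thus x_1* = (6·p_2/p_1)² — independent of M — with the rest of income spent on x_2.
Plugging in: x_1* = (6·2/5)² = 5.76.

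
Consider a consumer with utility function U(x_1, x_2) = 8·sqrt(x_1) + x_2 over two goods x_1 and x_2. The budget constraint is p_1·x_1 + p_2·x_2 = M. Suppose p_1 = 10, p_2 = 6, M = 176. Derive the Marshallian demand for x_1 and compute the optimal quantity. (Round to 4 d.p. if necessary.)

x_1* = 5.76

Thus x_1* = (4·p_2/p_1)² — independent of M — with the rest of income spent on x_2.
Plugging in: x_1* = (4·6/10)² = 5.76.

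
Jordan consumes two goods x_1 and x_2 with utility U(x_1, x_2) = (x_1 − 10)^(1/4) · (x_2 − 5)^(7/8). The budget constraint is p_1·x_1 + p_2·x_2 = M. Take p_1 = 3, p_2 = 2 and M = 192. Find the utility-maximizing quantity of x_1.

Discretionary income = 192 − 10·3 − 5·2 = 152; x_1* = 10 + 2/9·152/3 = 21.2593.

x_1* = 21.2593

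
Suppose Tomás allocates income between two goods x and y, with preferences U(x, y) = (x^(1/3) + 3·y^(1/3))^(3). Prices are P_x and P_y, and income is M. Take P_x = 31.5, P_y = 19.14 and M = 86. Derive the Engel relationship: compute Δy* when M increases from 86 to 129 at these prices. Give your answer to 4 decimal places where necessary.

MU_x ∝ x^(-2/3), MU_y ∝ 3·y^(-2/3), so MRS = (1/3)·(y/x)^(2/3) = P_x/P_y.
Solve for the ratio: y/x = [3·P_x/P_y]^(1.5).
Substitute y = (y/x)·x into the budget: x* = M/(P_x + P_y·(y/x)).
Numerically y/x = 10.970712, so x* = 86/(31.5 + 19.14·10.970712) = 0.3561 and y* = 10.970712·0.3561 = 3.9071.
At M' = 129: y* = 5.8606. Change: 5.8606 − 3.9071 = 1.9535.

Δy* = 1.9535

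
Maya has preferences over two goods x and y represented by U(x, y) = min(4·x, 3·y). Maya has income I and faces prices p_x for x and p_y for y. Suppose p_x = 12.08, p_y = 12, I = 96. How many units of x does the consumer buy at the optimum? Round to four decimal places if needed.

x* = 3.4188

Demand: x*(p_x,p_y,I) = 3·I/(3·p_x + 4·p_y), y* = 4·I/(3·p_x + 4·p_y).
Here 3·12.08 + 4·12 = 84.24, giving x* = 3.4188.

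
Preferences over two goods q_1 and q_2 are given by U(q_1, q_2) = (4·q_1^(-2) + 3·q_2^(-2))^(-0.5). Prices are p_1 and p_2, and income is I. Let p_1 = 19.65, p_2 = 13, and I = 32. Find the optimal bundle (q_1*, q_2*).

q_1* = 0.9637, q_2* = 1.0049

MU_q_1 ∝ 4·q_1^(-3), MU_q_2 ∝ 3·q_2^(-3), so MRS = (4/3)·(q_2/q_1)^(3) = p_1/p_2.
Hence q_2/q_1 = ((3/4)·p_1/p_2)^(1/(3)), i.e. raised to the 1/3 power.
With the ratio pinned down, the budget gives q_1* = I/(p_1 + p_2·(q_2/q_1)) and q_2* = (q_2/q_1)·q_1*.
Numerically q_2/q_1 = 1.042702, so q_1* = 32/(19.65 + 13·1.042702) = 0.9637 and q_2* = 1.042702·0.9637 = 1.0049.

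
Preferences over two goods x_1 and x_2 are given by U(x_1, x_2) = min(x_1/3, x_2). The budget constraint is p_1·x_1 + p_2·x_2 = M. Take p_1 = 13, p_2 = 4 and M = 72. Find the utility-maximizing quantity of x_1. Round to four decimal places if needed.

Leontief preferences: the optimum is at the kink where x_1/3 = x_2/1, i.e. x_2 = (1/3)·x_1.
Budget: p_1·x_1 + p_2·(1/3)·x_1 = M, so (3·p_1 + p_2)·x_1 = 3·M.
Demand: x_1*(p_1,p_2,M) = 3·M/(3·p_1 + p_2), x_2* = M/(3·p_1 + p_2).
Here 3·13 + 4 = 43, giving x_1* = 5.0233.

x_1* = 5.0233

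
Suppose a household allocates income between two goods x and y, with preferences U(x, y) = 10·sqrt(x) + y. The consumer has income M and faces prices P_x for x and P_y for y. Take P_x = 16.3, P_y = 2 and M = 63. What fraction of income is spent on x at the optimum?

Utility is quasi-linear in y; the FOC for x is 5/√x = P_x/P_y.
Thus x* = (5·P_y/P_x)² — independent of M — with the rest of income spent on y.
Plugging in: x* = (5·2/16.3)² = 0.3764, y* = 28.4325.
Expenditure on x: 16.3·0.3764 = 6.135; share = 0.0974.

share on x = 0.0974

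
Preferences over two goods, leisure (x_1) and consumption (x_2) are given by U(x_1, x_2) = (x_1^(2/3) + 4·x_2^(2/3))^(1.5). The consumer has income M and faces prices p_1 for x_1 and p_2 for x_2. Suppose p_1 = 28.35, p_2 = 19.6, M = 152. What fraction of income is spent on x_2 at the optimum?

share on x_2 = 0.9926

MRS = MU_x_1/MU_x_2 = (1/4)·(x_2/x_1)^(1/3). Set equal to p_1/p_2.
Hence x_2/x_1 = (4·p_1/p_2)^(1/(1/3)), i.e. raised to the 3 power.
Substitute x_2 = (x_2/x_1)·x_1 into the budget: x_1* = M/(p_1 + p_2·(x_2/x_1)).
Numerically x_2/x_1 = 193.673834, so x_1* = 152/(28.35 + 19.6·193.673834) = 0.0397 and x_2* = 193.673834·0.0397 = 7.6976.
Expenditure on x_2: 19.6·7.6976 = 150.8732; share = 0.9926.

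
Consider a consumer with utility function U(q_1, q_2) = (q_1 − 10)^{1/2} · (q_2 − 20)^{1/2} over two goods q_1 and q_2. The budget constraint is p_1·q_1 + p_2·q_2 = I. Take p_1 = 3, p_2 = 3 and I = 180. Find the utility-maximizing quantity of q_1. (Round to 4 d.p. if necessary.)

q_1* = 25

This is Cobb-Douglas in (q_1−10, q_2−20): tangency gives 0.5·p_2·(q_2−20) = 0.5·p_1·(q_1−10).
Substituting into the budget: q_1* = 10 + 0.5·(I − 10·p_1 − 20·p_2)/p_1, and q_2* = 20 + 0.5·(…)/p_2.
Discretionary income = 180 − 10·3 − 20·3 = 90; q_1* = 10 + 0.5·90/3 = 25.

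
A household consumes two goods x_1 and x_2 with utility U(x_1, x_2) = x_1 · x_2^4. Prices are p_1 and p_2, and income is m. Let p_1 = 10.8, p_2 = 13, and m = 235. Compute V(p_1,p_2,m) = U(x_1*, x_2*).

V = 190340.8876

At p_1=10.8, p_2=13, m=235: x_1* = 0.2·235/10.8 = 4.3519, x_2* = 14.4615.
Utility at the optimum: U(4.3519, 14.4615) = 190340.8876.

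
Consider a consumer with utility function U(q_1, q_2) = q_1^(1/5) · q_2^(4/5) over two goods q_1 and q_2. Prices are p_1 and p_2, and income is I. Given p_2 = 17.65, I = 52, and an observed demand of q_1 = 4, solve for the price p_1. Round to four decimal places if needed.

p_1 = 2.6

MU_q_1/MU_q_2 = (0.2·q_2)/(0.8·q_1); tangency sets this equal to p_1/p_2.
Rearranging, p_2·q_2 = 4·p_1·q_1. Substituting into the budget gives p_1·q_1·(1 + 4) = I.
Demand: q_1*(p_1,p_2,I) = 0.2·I/p_1 and q_2* = 0.8·I/p_2.
Set q_1* = 4 in the demand function and solve for p_1: p_1 = 2.6.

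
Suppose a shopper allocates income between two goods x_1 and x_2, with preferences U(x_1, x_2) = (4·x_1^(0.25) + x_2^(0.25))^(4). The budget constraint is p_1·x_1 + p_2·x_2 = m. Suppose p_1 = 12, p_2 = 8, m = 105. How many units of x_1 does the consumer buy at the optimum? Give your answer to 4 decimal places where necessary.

x_1* = 7.4135

MU_x_1 ∝ 4·x_1^(-0.75), MU_x_2 ∝ x_2^(-0.75), so MRS = 4·(x_2/x_1)^(0.75) = p_1/p_2.
Solve for the ratio: x_2/x_1 = [(1/4)·p_1/p_2]^(4/3).
Substitute x_2 = (x_2/x_1)·x_1 into the budget: x_1* = m/(p_1 + p_2·(x_2/x_1)).
Numerically x_2/x_1 = 0.270422, so x_1* = 105/(12 + 8·0.270422) = 7.4135.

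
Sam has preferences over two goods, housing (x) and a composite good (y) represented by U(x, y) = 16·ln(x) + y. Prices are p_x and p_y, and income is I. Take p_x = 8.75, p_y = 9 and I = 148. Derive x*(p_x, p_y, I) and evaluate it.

Set MRS = p_x/p_y: (16/x)/1 = p_x/p_y.
So x*(p_x,p_y) = 16·p_y/p_x, independent of income; and y* = (I − 16·p_y)/p_y.
At the given prices: x* = 16·9/8.75 = 16.4571.

x* = 16.4571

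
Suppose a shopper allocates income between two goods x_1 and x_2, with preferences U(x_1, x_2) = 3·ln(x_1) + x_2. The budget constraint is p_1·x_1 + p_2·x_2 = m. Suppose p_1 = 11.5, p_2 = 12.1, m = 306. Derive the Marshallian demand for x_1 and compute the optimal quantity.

MU_x_1 = 3/x_1, MU_x_2 = 1. Tangency: 3/x_1 = p_1/p_2.
So x_1*(p_1,p_2) = 3·p_2/p_1, independent of income; and x_2* = (m − 3·p_2)/p_2.
At the given prices: x_1* = 3·12.1/11.5 = 3.1565.

x_1* = 3.1565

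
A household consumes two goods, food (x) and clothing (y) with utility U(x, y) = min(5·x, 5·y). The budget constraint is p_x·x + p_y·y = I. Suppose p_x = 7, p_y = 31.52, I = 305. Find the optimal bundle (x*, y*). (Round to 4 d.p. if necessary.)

With perfect complements, no substitution: consume in ratio x:y = 5:5.
Budget: p_x·x + p_y·x = I, so (5·p_x + 5·p_y)·x = 5·I.
Demand: x*(p_x,p_y,I) = 5·I/(5·p_x + 5·p_y), y* = 5·I/(5·p_x + 5·p_y).
Here 5·7 + 5·31.52 = 192.6, giving x* = 7.918 and y* = 7.918.

x* = 7.918, y* = 7.918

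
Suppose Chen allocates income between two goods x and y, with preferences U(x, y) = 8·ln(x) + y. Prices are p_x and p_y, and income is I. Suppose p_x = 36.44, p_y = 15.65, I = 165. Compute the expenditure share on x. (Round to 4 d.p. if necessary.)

share on x = 0.7588

MU_x = 8/x, MU_y = 1. Tangency: 8/x = p_x/p_y.
So x*(p_x,p_y) = 8·p_y/p_x, independent of income; and y* = (I − 8·p_y)/p_y.
At the given prices: x* = 8·15.65/36.44 = 3.4358, and y* = 2.5431.
Expenditure on x: 36.44·3.4358 = 125.2; share = 0.7588.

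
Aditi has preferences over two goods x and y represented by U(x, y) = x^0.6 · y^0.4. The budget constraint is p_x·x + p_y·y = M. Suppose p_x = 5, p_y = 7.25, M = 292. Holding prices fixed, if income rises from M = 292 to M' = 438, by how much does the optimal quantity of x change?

Δx* = 17.52

Tangency: MRS = (3/2)·y/x = p_x/p_y.
So 0.6·p_y·y = 0.4·p_x·x; combined with the budget, a share 0.6 of income goes to x.
Demand: x*(p_x,p_y,M) = 0.6·M/p_x and y* = 0.4·M/p_y.
At p_x=5, p_y=7.25, M=292: x* = 0.6·292/5 = 35.04.
At M' = 438: x* = 52.56. Change: 52.56 − 35.04 = 17.52.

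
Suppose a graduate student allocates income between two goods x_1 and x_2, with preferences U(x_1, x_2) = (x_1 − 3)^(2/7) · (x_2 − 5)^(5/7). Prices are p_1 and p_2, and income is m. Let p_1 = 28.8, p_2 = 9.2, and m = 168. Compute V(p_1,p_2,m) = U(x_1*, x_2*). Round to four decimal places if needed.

MRS = (2/5)·(x_2−5)/(x_1−3). Tangency with p_1/p_2 gives x_2−5 = (5/2)·(p_1/p_2)·(x_1−3).
After buying the subsistence bundle (3, 5), a share 2/7 of the remaining income goes to x_1: x_1* = 3 + 2/7·(m − 3p_1 − 5p_2)/p_1.
Discretionary income = 168 − 3·28.8 − 5·9.2 = 35.6; x_1* = 3 + 2/7·35.6/28.8 = 3.3532; x_2* = 5 + 5/7·35.6/9.2 = 7.764.
Utility at the optimum: U(3.3532, 7.764) = 1.5354.

V = 1.5354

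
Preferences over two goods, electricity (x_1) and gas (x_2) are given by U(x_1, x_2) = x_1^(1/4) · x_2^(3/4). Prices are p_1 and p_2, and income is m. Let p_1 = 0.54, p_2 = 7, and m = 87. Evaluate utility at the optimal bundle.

V = 13.4393

MU_x_1/MU_x_2 = (0.25·x_2)/(0.75·x_1); tangency sets this equal to p_1/p_2.
Rearranging, p_2·x_2 = 3·p_1·x_1. Substituting into the budget gives p_1·x_1·(1 + 3) = m.
Demand: x_1*(p_1,p_2,m) = 0.25·m/p_1 and x_2* = 0.75·m/p_2.
At p_1=0.54, p_2=7, m=87: x_1* = 0.25·87/0.54 = 40.2778, x_2* = 9.3214.
Utility at the optimum: U(40.2778, 9.3214) = 13.4393.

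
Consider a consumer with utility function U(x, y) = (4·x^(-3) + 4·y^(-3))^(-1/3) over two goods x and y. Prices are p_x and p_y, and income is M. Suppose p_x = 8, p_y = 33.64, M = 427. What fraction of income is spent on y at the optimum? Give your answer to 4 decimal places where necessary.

share on y = 0.746

MRS = MU_x/MU_y = (y/x)^(4). Set equal to p_x/p_y.
Hence y/x = (p_x/p_y)^(1/(4)), i.e. raised to the 0.25 power.
Substitute y = (y/x)·x into the budget: x* = M/(p_x + p_y·(y/x)).
Numerically y/x = 0.698326, so x* = 427/(8 + 33.64·0.698326) = 13.5591 and y* = 0.698326·13.5591 = 9.4687.
Expenditure on y: 33.64·9.4687 = 318.527; share = 0.746.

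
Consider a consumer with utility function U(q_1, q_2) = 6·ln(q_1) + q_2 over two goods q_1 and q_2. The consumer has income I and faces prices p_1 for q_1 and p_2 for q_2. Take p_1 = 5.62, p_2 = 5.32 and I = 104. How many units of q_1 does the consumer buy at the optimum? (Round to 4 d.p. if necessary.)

q_1* = 5.6797

MU_q_1 = 6/q_1, MU_q_2 = 1. Tangency: 6/q_1 = p_1/p_2.
So q_1*(p_1,p_2) = 6·p_2/p_1, independent of income; and q_2* = (I − 6·p_2)/p_2.
At the given prices: q_1* = 6·5.32/5.62 = 5.6797.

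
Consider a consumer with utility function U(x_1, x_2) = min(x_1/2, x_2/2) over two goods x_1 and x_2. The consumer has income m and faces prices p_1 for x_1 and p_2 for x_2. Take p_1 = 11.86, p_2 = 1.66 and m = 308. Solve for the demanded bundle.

Leontief preferences: the optimum is at the kink where x_1/2 = x_2/2, i.e. x_2 = x_1.
Budget: p_1·x_1 + p_2·x_1 = m, so (2·p_1 + 2·p_2)·x_1 = 2·m.
Demand: x_1*(p_1,p_2,m) = 2·m/(2·p_1 + 2·p_2), x_2* = 2·m/(2·p_1 + 2·p_2).
Here 2·11.86 + 2·1.66 = 27.04, giving x_1* = 22.7811 and x_2* = 22.7811.

x_1* = 22.7811, x_2* = 22.7811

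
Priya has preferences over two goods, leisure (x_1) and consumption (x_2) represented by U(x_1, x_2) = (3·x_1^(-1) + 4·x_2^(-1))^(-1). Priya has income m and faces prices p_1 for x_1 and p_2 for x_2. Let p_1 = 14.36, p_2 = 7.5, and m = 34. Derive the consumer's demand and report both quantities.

x_1* = 1.2906, x_2* = 2.0622

With the ratio pinned down, the budget gives x_1* = m/(p_1 + p_2·(x_2/x_1)) and x_2* = (x_2/x_1)·x_1*.
Numerically x_2/x_1 = 1.597776, so x_1* = 34/(14.36 + 7.5·1.597776) = 1.2906 and x_2* = 1.597776·1.2906 = 2.0622.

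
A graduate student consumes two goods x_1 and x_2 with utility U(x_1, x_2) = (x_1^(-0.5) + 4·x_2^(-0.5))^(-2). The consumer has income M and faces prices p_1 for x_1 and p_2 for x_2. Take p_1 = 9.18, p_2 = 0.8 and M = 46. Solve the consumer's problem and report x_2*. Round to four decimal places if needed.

MRS = MU_x_1/MU_x_2 = (1/4)·(x_2/x_1)^(1.5). Set equal to p_1/p_2.
Hence x_2/x_1 = (4·p_1/p_2)^(1/(1.5)), i.e. raised to the 2/3 power.
Substitute x_2 = (x_2/x_1)·x_1 into the budget: x_1* = M/(p_1 + p_2·(x_2/x_1)).
Numerically x_2/x_1 = 12.819619, so x_1* = 46/(9.18 + 0.8·12.819619) = 2.3668 and x_2* = 12.819619·2.3668 = 30.3412.

x_2* = 30.3412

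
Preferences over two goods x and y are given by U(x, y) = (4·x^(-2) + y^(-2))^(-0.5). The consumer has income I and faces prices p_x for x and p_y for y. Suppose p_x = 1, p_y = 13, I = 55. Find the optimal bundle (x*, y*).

x* = 12.2688, y* = 3.287

MU_x ∝ 4·x^(-3), MU_y ∝ y^(-3), so MRS = 4·(y/x)^(3) = p_x/p_y.
Solve for the ratio: y/x = [(1/4)·p_x/p_y]^(1/3).
With the ratio pinned down, the budget gives x* = I/(p_x + p_y·(y/x)) and y* = (y/x)·x*.
Numerically y/x = 0.267916, so x* = 55/(1 + 13·0.267916) = 12.2688 and y* = 0.267916·12.2688 = 3.287.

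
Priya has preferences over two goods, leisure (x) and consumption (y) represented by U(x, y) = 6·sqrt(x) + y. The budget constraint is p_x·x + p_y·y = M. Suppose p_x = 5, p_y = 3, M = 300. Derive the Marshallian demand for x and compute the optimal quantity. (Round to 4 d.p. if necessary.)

x* = 3.24

Solve: √x = 3·p_y/p_x, so x*(p_x,p_y) = (3·p_y/p_x)², and y* = (M − p_x·x*)/p_y.
Plugging in: x* = (3·3/5)² = 3.24.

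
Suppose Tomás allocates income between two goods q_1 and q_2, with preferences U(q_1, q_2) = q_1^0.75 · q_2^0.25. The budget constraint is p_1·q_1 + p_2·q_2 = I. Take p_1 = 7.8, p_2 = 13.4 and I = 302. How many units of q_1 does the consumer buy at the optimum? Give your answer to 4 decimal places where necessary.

Tangency: MRS = 3·q_2/q_1 = p_1/p_2.
Rearranging, p_2·q_2 = (1/3)·p_1·q_1. Substituting into the budget gives p_1·q_1·(1 + (1/3)) = I.
Demand: q_1*(p_1,p_2,I) = 0.75·I/p_1 and q_2* = 0.25·I/p_2.
At p_1=7.8, p_2=13.4, I=302: q_1* = 0.75·302/7.8 = 29.0385.

q_1* = 29.0385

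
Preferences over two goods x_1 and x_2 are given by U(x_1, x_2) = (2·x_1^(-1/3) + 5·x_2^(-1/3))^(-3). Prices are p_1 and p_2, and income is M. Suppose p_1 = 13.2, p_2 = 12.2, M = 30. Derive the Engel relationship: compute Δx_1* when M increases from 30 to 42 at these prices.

Δx_1* = 0.3082

MRS = MU_x_1/MU_x_2 = (2/5)·(x_2/x_1)^(4/3). Set equal to p_1/p_2.
Solve for the ratio: x_2/x_1 = [(5/2)·p_1/p_2]^(0.75).
With the ratio pinned down, the budget gives x_1* = M/(p_1 + p_2·(x_2/x_1)) and x_2* = (x_2/x_1)·x_1*.
Numerically x_2/x_1 = 2.109189, so x_1* = 30/(13.2 + 12.2·2.109189) = 0.7706.
At M' = 42: x_1* = 1.0788. Change: 1.0788 − 0.7706 = 0.3082.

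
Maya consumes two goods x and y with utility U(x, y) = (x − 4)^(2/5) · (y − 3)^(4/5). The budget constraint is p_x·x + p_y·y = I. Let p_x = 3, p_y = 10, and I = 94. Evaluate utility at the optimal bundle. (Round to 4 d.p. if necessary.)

This is Cobb-Douglas in (x−4, y−3): tangency gives 0.4·p_y·(y−3) = 0.8·p_x·(x−4).
After buying the subsistence bundle (4, 3), a share 1/3 of the remaining income goes to x: x* = 4 + 1/3·(I − 4p_x − 3p_y)/p_x.
Discretionary income = 94 − 4·3 − 3·10 = 52; x* = 4 + 1/3·52/3 = 9.7778; y* = 3 + 2/3·52/10 = 6.4667.
Utility at the optimum: U(9.7778, 6.4667) = 5.453.

V = 5.453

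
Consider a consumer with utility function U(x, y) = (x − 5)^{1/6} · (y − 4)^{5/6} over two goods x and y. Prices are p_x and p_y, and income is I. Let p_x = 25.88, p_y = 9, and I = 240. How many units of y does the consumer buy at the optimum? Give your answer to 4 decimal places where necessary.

y* = 10.9074

Let x' = x−5, y' = y−4. MRS = (1/5)·y'/x' = p_x/p_y.
After buying the subsistence bundle (5, 4), a share 1/6 of the remaining income goes to x: x* = 5 + 1/6·(I − 5p_x − 4p_y)/p_x.
Discretionary income = 240 − 5·25.88 − 4·9 = 74.6; y* = 4 + 5/6·74.6/9 = 10.9074.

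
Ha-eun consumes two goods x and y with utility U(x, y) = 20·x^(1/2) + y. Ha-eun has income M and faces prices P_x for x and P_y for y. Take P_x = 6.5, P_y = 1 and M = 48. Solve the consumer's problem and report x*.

MU_x = 10/√x, MU_y = 1. Tangency: 10/√x = P_x/P_y.
Solve: √x = 10·P_y/P_x, so x*(P_x,P_y) = (10·P_y/P_x)², and y* = (M − P_x·x*)/P_y.
Plugging in: x* = (10·1/6.5)² = 2.3669.

x* = 2.3669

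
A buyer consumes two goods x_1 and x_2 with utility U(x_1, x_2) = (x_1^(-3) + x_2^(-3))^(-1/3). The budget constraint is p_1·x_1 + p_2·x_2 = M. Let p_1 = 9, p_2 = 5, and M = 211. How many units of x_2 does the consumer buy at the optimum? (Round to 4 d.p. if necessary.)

x_2* = 16.523

Substitute x_2 = (x_2/x_1)·x_1 into the budget: x_1* = M/(p_1 + p_2·(x_2/x_1)).
Numerically x_2/x_1 = 1.158292, so x_1* = 211/(9 + 5·1.158292) = 14.265 and x_2* = 1.158292·14.265 = 16.523.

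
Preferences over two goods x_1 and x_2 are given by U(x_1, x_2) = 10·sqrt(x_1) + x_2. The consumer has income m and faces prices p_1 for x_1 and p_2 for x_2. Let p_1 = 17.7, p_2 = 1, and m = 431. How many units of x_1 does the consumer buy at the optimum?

Utility is quasi-linear in x_2; the FOC for x_1 is 5/√x_1 = p_1/p_2.
Solve: √x_1 = 5·p_2/p_1, so x_1*(p_1,p_2) = (5·p_2/p_1)², and x_2* = (m − p_1·x_1*)/p_2.
Plugging in: x_1* = (5·1/17.7)² = 0.0798.

x_1* = 0.0798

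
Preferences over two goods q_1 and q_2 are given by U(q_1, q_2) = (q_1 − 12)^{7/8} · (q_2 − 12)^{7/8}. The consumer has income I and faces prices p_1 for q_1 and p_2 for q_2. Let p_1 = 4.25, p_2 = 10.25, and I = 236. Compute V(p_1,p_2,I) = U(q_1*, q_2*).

V = 14.9851

Substituting into the budget: q_1* = 12 + 0.5·(I − 12·p_1 − 12·p_2)/p_1, and q_2* = 12 + 0.5·(…)/p_2.
Discretionary income = 236 − 12·4.25 − 12·10.25 = 62; q_1* = 12 + 0.5·62/4.25 = 19.2941; q_2* = 12 + 0.5·62/10.25 = 15.0244.
Utility at the optimum: U(19.2941, 15.0244) = 14.9851.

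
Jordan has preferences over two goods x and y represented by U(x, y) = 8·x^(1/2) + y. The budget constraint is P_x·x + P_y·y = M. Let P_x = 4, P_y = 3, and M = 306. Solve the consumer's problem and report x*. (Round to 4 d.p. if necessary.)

x* = 9

Thus x* = (4·P_y/P_x)² — independent of M — with the rest of income spent on y.
Plugging in: x* = (4·3/4)² = 9.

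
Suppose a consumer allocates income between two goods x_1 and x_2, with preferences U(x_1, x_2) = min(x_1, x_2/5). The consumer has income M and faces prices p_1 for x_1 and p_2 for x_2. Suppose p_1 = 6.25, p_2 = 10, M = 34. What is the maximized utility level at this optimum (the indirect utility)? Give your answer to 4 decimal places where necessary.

With perfect complements, no substitution: consume in ratio x_1:x_2 = 1:5.
Budget: p_1·x_1 + p_2·5·x_1 = M, so (p_1 + 5·p_2)·x_1 = M.
Demand: x_1*(p_1,p_2,M) = M/(p_1 + 5·p_2), x_2* = 5·M/(p_1 + 5·p_2).
Here 6.25 + 5·10 = 56.25, giving x_1* = 0.6044 and x_2* = 3.0222.
Utility at the optimum: U(0.6044, 3.0222) = 0.6044.

V = 0.6044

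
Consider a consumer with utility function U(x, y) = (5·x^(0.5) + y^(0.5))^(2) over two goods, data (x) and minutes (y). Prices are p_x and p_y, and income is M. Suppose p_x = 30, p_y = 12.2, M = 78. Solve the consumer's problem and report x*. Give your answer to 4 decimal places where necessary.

x* = 2.3672

MU_x ∝ 5·x^(-0.5), MU_y ∝ y^(-0.5), so MRS = 5·(y/x)^(0.5) = p_x/p_y.
Solve for the ratio: y/x = [(1/5)·p_x/p_y]^(2).
Substitute y = (y/x)·x into the budget: x* = M/(p_x + p_y·(y/x)).
Numerically y/x = 0.24187, so x* = 78/(30 + 12.2·0.24187) = 2.3672.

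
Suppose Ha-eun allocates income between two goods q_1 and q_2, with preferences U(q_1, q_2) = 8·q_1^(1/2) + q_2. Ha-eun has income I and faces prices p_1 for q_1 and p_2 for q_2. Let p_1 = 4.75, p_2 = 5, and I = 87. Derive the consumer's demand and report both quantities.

q_1* = 17.7285, q_2* = 0.5579

Set MRS = p_1/p_2: 4·q_1^(−1/2) = p_1/p_2.
Thus q_1* = (4·p_2/p_1)² — independent of I — with the rest of income spent on q_2.
Plugging in: q_1* = (4·5/4.75)² = 17.7285, q_2* = 0.5579.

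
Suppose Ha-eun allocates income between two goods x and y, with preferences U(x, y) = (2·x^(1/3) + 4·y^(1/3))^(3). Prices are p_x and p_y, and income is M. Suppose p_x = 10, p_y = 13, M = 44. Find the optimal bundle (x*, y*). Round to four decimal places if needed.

x* = 1.2641, y* = 2.4122

MU_x ∝ 2·x^(-2/3), MU_y ∝ 4·y^(-2/3), so MRS = (1/2)·(y/x)^(2/3) = p_x/p_y.
Hence y/x = (2·p_x/p_y)^(1/(2/3)), i.e. raised to the 1.5 power.
Substitute y = (y/x)·x into the budget: x* = M/(p_x + p_y·(y/x)).
Numerically y/x = 1.908227, so x* = 44/(10 + 13·1.908227) = 1.2641 and y* = 1.908227·1.2641 = 2.4122.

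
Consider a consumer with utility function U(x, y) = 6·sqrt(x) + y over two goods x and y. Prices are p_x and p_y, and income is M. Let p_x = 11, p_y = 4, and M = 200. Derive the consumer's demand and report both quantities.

Utility is quasi-linear in y; the FOC for x is 3/√x = p_x/p_y.
Thus x* = (3·p_y/p_x)² — independent of M — with the rest of income spent on y.
Plugging in: x* = (3·4/11)² = 1.1901, y* = 46.7273.

x* = 1.1901, y* = 46.7273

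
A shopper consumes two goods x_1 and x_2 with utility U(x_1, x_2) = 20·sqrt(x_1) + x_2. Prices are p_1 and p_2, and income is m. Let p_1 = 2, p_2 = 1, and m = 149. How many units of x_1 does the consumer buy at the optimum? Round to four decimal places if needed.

x_1* = 25

MU_x_1 = 10/√x_1, MU_x_2 = 1. Tangency: 10/√x_1 = p_1/p_2.
Thus x_1* = (10·p_2/p_1)² — independent of m — with the rest of income spent on x_2.
Plugging in: x_1* = (10·1/2)² = 25.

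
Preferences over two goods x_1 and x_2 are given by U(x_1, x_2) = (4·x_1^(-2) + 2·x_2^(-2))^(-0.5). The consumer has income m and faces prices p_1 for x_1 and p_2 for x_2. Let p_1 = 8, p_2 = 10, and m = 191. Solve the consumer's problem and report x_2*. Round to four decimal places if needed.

From the CES first-order condition, 2·(x_2/x_1)^(3) = p_1/p_2.
Solve for the ratio: x_2/x_1 = [(1/2)·p_1/p_2]^(1/3).
With the ratio pinned down, the budget gives x_1* = m/(p_1 + p_2·(x_2/x_1)) and x_2* = (x_2/x_1)·x_1*.
Numerically x_2/x_1 = 0.736806, so x_1* = 191/(8 + 10·0.736806) = 12.4284 and x_2* = 0.736806·12.4284 = 9.1573.

x_2* = 9.1573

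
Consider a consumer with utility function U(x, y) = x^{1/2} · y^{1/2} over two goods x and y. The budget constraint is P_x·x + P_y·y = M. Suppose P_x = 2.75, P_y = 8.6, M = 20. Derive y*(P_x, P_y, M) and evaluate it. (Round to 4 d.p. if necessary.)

The MRS is y/x. Set MRS = P_x/P_y.
Rearranging, P_y·y = P_x·x. Substituting into the budget gives P_x·x·(1 + 1) = M.
Demand: x*(P_x,P_y,M) = 0.5·M/P_x and y* = 0.5·M/P_y.
At P_x=2.75, P_y=8.6, M=20: y* = 0.5·20/8.6 = 1.1628.

y* = 1.1628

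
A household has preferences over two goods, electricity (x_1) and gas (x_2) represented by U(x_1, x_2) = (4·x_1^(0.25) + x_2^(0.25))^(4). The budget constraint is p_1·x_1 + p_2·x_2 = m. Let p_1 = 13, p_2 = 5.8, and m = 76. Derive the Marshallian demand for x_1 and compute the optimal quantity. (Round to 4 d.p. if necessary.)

x_1* = 4.8471

From the CES first-order condition, 4·(x_2/x_1)^(0.75) = p_1/p_2.
Hence x_2/x_1 = ((1/4)·p_1/p_2)^(1/(0.75)), i.e. raised to the 4/3 power.
Substitute x_2 = (x_2/x_1)·x_1 into the budget: x_1* = m/(p_1 + p_2·(x_2/x_1)).
Numerically x_2/x_1 = 0.461963, so x_1* = 76/(13 + 5.8·0.461963) = 4.8471.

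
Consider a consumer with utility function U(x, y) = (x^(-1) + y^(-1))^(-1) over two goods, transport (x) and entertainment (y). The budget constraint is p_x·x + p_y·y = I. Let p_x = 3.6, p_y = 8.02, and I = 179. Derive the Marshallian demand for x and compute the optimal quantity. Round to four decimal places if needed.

x* = 19.9481

MU_x ∝ x^(-2), MU_y ∝ y^(-2), so MRS = (y/x)^(2) = p_x/p_y.
Hence y/x = (p_x/p_y)^(1/(2)), i.e. raised to the 0.5 power.
Substitute y = (y/x)·x into the budget: x* = I/(p_x + p_y·(y/x)).
Numerically y/x = 0.669983, so x* = 179/(3.6 + 8.02·0.669983) = 19.9481.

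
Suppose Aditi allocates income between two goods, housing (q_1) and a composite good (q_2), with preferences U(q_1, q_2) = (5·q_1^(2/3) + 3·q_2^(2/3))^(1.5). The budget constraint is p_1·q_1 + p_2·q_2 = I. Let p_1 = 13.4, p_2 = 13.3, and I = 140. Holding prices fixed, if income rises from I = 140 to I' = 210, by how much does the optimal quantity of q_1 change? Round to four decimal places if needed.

Δq_1* = 4.2845

Numerically q_2/q_1 = 0.220909, so q_1* = 140/(13.4 + 13.3·0.220909) = 8.5689.
At I' = 210: q_1* = 12.8534. Change: 12.8534 − 8.5689 = 4.2845.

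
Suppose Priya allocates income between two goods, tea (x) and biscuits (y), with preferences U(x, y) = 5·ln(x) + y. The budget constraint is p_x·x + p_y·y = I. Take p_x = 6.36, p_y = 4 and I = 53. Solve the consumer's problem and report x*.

x* = 3.1447

So x*(p_x,p_y) = 5·p_y/p_x, independent of income; and y* = (I − 5·p_y)/p_y.
At the given prices: x* = 5·4/6.36 = 3.1447.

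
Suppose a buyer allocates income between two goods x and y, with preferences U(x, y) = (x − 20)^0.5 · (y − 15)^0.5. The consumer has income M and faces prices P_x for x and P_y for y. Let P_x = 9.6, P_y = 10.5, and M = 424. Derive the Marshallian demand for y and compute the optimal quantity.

After buying the subsistence bundle (20, 15), a share 0.5 of the remaining income goes to x: x* = 20 + 0.5·(M − 20P_x − 15P_y)/P_x.
Discretionary income = 424 − 20·9.6 − 15·10.5 = 74.5; y* = 15 + 0.5·74.5/10.5 = 18.5476.

y* = 18.5476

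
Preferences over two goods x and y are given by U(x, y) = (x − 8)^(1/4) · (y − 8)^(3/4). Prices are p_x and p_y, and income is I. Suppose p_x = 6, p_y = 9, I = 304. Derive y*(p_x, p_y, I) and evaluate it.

This is Cobb-Douglas in (x−8, y−8): tangency gives 0.25·p_y·(y−8) = 0.75·p_x·(x−8).
Substituting into the budget: x* = 8 + 0.25·(I − 8·p_x − 8·p_y)/p_x, and y* = 8 + 0.75·(…)/p_y.
Discretionary income = 304 − 8·6 − 8·9 = 184; y* = 8 + 0.75·184/9 = 23.3333.

y* = 23.3333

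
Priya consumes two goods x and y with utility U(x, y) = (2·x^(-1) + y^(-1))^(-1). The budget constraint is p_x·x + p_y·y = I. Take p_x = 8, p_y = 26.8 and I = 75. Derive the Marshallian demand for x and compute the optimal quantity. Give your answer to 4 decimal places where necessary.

MU_x ∝ 2·x^(-2), MU_y ∝ y^(-2), so MRS = 2·(y/x)^(2) = p_x/p_y.
Hence y/x = ((1/2)·p_x/p_y)^(1/(2)), i.e. raised to the 0.5 power.
With the ratio pinned down, the budget gives x* = I/(p_x + p_y·(y/x)) and y* = (y/x)·x*.
Numerically y/x = 0.386334, so x* = 75/(8 + 26.8·0.386334) = 4.0864.

x* = 4.0864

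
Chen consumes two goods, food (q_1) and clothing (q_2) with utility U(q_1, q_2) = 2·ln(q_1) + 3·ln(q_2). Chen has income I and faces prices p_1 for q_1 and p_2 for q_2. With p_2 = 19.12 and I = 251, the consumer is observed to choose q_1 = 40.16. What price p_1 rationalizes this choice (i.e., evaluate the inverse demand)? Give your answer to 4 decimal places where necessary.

p_1 = 2.5

The MRS is (2/3)·q_2/q_1. Set MRS = p_1/p_2.
Rearranging, p_2·q_2 = (3/2)·p_1·q_1. Substituting into the budget gives p_1·q_1·(1 + (3/2)) = I.
Demand: q_1*(p_1,p_2,I) = 0.4·I/p_1 and q_2* = 0.6·I/p_2.
Set q_1* = 40.16 in the demand function and solve for p_1: p_1 = 2.5.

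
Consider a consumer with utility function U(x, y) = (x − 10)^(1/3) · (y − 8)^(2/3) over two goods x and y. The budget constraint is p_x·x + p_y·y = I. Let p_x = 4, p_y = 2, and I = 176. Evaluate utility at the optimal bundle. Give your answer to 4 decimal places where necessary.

V = 25.1984

Let x' = x−10, y' = y−8. MRS = (1/2)·y'/x' = p_x/p_y.
After buying the subsistence bundle (10, 8), a share 1/3 of the remaining income goes to x: x* = 10 + 1/3·(I − 10p_x − 8p_y)/p_x.
Discretionary income = 176 − 10·4 − 8·2 = 120; x* = 10 + 1/3·120/4 = 20; y* = 8 + 2/3·120/2 = 48.
Utility at the optimum: U(20, 48) = 25.1984.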